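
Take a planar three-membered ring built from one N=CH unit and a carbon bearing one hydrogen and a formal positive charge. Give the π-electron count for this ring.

2

The p orbitals form a continuous loop: each doubly-bonded ring atom is sp² with one p-orbital electron; the doubly-bonded nitrogens are pyridine-type — their lone pairs lie in the ring plane, leaving one electron in the p orbital; the carbocation has an empty p orbital. The ring is fully conjugated.
Adding the contributions, 1 × 2 = 2 from the double-bond unit + 0 from the CH(+) atom = 2.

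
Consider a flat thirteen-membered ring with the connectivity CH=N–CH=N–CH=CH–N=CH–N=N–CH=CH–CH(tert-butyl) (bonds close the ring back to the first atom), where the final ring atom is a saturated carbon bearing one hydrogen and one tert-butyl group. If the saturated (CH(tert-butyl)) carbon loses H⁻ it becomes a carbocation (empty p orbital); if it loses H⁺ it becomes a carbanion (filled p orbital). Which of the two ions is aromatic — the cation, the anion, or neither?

In both ions every ring atom is sp² and contributes a p orbital, so both rings are fully conjugated.
Cation: 6 × 2 + 0 = 12 π electrons → 4(3), antiaromatic.
Anion: 6 × 2 + 2 = 14 π electrons → 4(3)+2, aromatic.

The anion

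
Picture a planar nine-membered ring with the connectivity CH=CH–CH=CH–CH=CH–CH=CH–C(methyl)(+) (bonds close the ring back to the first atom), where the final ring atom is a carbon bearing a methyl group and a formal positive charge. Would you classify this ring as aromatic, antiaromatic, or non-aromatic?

Check conjugation: every atom in a ring double bond is sp² and brings one electron to the p orbital; the carbocation has an empty p orbital — every position has a p orbital, so the cyclic π system is continuous.
Tallying contributions gives 4 × 2 = 8 from the double-bond units + 0 from the C(methyl)(+) atom = 8.
With 8 = 4·2 π electrons, Hückel's rule classifies the planar ring as antiaromatic.

Antiaromatic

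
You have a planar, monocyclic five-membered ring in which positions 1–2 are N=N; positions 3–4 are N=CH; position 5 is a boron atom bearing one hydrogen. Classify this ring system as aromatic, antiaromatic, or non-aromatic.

Antiaromatic

Every ring atom contributes a p orbital perpendicular to the ring (the double-bond atoms are sp², each contributing one p electron; each =N– nitrogen is pyridine-type (lone pair in the sp² plane, one electron in the p orbital); the boron has an empty p orbital), so the π system is cyclic and fully conjugated.
Adding the contributions, 2 × 2 = 4 from the double-bond units + 0 from the BH atom = 4.
4 = 4(1); a planar, fully conjugated 4n system is antiaromatic.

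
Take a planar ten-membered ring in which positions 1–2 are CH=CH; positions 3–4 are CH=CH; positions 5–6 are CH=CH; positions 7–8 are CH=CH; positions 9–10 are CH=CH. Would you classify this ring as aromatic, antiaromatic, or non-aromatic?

Aromatic

The p orbitals form a continuous loop: every atom in a ring double bond is sp² and brings one electron to the p orbital. The ring is fully conjugated.
π-electron count: 5 × 2 = 10 from the 5 double-bond units.
10 = 4(2) + 2, which satisfies Hückel's 4n+2 rule.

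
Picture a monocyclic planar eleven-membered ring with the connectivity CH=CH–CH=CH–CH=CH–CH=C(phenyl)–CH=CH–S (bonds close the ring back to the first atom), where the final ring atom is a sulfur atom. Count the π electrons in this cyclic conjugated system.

Every ring atom contributes a p orbital perpendicular to the ring (the double-bond atoms are sp², each contributing one p electron; the sulfur donates one lone pair from its p orbital), so the π system is cyclic and fully conjugated.
Tallying contributions gives 5 × 2 = 10 from the double-bond units + 2 from the S atom = 12.

12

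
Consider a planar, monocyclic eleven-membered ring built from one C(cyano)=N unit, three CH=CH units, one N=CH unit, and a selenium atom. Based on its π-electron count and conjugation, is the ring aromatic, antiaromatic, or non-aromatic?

Every ring atom contributes a p orbital perpendicular to the ring (each doubly-bonded ring atom is sp² with one p-orbital electron; the doubly-bonded nitrogens are pyridine-type — their lone pairs lie in the ring plane, leaving one electron in the p orbital; the selenium donates one lone pair from its p orbital), so the π system is cyclic and fully conjugated.
π-electron count: 5 × 2 = 10 from the double-bond units + 2 from the Se atom = 12.
A 4n π count (12, n = 3) in a planar conjugated ring means antiaromatic.

Antiaromatic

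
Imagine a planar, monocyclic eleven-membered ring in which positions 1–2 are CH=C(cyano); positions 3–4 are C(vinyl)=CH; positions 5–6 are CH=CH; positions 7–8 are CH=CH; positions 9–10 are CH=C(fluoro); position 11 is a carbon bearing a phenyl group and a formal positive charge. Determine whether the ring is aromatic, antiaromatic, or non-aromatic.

Check conjugation: every atom in a ring double bond is sp² and brings one electron to the p orbital; the carbocation has an empty p orbital — every position has a p orbital, so the cyclic π system is continuous.
Counting π electrons: 5 × 2 = 10 from the double-bond units + 0 from the C(phenyl)(+) atom = 10.
10 = 4(2) + 2, which satisfies Hückel's 4n+2 rule.

Aromatic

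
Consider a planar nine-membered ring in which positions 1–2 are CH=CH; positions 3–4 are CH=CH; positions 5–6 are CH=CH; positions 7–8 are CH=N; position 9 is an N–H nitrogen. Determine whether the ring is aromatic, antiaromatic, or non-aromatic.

Aromatic

All ring atoms are sp² and supply a p orbital to the ring (each doubly-bonded ring atom is sp² with one p-orbital electron; each sp² =N– keeps its lone pair in-plane and puts one electron into the π system; the pyrrole-type nitrogen donates its lone pair from the p orbital); the conjugation is uninterrupted.
π-electron count: 4 × 2 = 8 from the double-bond units + 2 from the NH atom = 10.
That gives a 4n+2 count (10, n = 2).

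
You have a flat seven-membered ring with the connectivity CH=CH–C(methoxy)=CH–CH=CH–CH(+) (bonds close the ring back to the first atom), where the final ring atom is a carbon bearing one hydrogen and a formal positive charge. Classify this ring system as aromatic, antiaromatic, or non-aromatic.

The p orbitals form a continuous loop: each doubly-bonded ring atom is sp² with one p-orbital electron; the carbocation has an empty p orbital. The ring is fully conjugated.
π-electron count: 3 × 2 = 6 from the double-bond units + 0 from the CH(+) atom = 6.
That gives a 4n+2 count (6, n = 1).

Aromatic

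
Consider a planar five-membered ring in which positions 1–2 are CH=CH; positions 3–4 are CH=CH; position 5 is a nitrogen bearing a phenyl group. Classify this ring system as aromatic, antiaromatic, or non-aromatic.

All ring atoms are sp² and supply a p orbital to the ring (the double-bond atoms are sp², each contributing one p electron; the pyrrole-type nitrogen donates its lone pair from the p orbital); the conjugation is uninterrupted.
π-electron count: 2 × 2 = 4 from the double-bond units + 2 from the N(phenyl) atom = 6.
6 = 4(1) + 2, which satisfies Hückel's 4n+2 rule.

Aromatic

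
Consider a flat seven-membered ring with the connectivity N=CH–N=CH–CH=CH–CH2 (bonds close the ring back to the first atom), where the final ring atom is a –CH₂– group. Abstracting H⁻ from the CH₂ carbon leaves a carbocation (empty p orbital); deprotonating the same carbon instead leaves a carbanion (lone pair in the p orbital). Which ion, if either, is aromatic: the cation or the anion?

The cation

In both ions every ring atom is sp² and contributes a p orbital, so both rings are fully conjugated.
Cation: 3 × 2 + 0 = 6 π electrons → 4(1)+2, aromatic.
Anion: 3 × 2 + 2 = 8 π electrons → 4(2), antiaromatic.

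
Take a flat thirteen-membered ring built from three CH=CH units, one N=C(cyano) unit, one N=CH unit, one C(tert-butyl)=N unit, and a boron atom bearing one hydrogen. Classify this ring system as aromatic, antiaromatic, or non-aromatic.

The p orbitals form a continuous loop: every atom in a ring double bond is sp² and brings one electron to the p orbital; each sp² =N– keeps its lone pair in-plane and puts one electron into the π system; the boron has an empty p orbital. The ring is fully conjugated.
Counting π electrons: 6 × 2 = 12 from the double-bond units + 0 from the BH atom = 12.
12 is a 4n count (n = 3), so the planar conjugated ring is antiaromatic.

Antiaromatic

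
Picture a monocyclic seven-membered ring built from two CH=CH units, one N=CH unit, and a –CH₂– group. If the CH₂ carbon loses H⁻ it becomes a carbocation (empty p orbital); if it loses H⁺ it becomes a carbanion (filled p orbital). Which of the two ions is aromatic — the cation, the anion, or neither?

In either ion the ring is fully conjugated: every atom, including the new sp² carbon, supplies a p orbital.
Cation: 3 × 2 + 0 = 6 π electrons → 4(1)+2, aromatic.
Anion: 3 × 2 + 2 = 8 π electrons → 4(2), antiaromatic.

The cation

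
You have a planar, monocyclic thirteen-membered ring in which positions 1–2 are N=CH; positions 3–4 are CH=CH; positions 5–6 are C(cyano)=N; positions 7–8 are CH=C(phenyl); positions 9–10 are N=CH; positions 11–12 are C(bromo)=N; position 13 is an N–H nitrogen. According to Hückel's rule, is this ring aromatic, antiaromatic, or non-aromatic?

Aromatic

Every ring atom contributes a p orbital perpendicular to the ring (each doubly-bonded ring atom is sp² with one p-orbital electron; each =N– nitrogen is pyridine-type (lone pair in the sp² plane, one electron in the p orbital); the pyrrole-type nitrogen donates its lone pair from the p orbital), so the π system is cyclic and fully conjugated.
Tallying contributions gives 6 × 2 = 12 from the double-bond units + 2 from the NH atom = 14.
That gives a 4n+2 count (14, n = 3).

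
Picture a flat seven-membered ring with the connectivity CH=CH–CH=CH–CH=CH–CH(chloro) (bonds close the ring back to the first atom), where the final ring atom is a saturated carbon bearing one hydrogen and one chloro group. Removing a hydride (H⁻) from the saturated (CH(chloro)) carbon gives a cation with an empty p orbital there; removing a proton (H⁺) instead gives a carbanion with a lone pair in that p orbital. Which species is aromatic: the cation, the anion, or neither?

Once that carbon is sp², every ring atom has a p orbital and both ions are fully conjugated.
Cation: 3 × 2 + 0 = 6 π electrons → 4(1)+2, aromatic.
Anion: 3 × 2 + 2 = 8 π electrons → 4(2), antiaromatic.

The cation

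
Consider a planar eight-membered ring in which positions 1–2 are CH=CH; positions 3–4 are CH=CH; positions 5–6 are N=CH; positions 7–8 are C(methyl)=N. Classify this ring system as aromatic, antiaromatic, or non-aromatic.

Check conjugation: the double-bond atoms are sp², each contributing one p electron; the doubly-bonded nitrogens are pyridine-type — their lone pairs lie in the ring plane, leaving one electron in the p orbital — every position has a p orbital, so the cyclic π system is continuous.
Counting π electrons: 4 × 2 = 8 from the 4 double-bond units.
8 = 4(2); a planar, fully conjugated 4n system is antiaromatic.

Antiaromatic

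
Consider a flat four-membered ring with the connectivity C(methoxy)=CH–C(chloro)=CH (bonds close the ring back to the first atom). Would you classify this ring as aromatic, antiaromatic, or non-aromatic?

Antiaromatic

All ring atoms are sp² and supply a p orbital to the ring (the double-bond atoms are sp², each contributing one p electron); the conjugation is uninterrupted.
Adding the contributions, 2 × 2 = 4 from the 2 double-bond units.
A 4n π count (4, n = 1) in a planar conjugated ring means antiaromatic.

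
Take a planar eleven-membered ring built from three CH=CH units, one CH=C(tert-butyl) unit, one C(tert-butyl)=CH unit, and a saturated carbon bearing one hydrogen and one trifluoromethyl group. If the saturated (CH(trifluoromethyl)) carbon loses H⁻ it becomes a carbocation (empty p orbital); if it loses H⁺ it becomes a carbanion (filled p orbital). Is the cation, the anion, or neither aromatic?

The cation

In both ions every ring atom is sp² and contributes a p orbital, so both rings are fully conjugated.
Cation: 5 × 2 + 0 = 10 π electrons → 4(2)+2, aromatic.
Anion: 5 × 2 + 2 = 12 π electrons → 4(3), antiaromatic.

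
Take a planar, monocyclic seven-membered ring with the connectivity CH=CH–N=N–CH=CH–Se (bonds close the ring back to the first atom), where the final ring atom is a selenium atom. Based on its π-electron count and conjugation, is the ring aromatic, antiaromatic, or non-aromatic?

Antiaromatic

The p orbitals form a continuous loop: the double-bond atoms are sp², each contributing one p electron; the doubly-bonded nitrogens are pyridine-type — their lone pairs lie in the ring plane, leaving one electron in the p orbital; the selenium donates one lone pair from its p orbital. The ring is fully conjugated.
Tallying contributions gives 3 × 2 = 6 from the double-bond units + 2 from the Se atom = 8.
8 = 4(2); a planar, fully conjugated 4n system is antiaromatic.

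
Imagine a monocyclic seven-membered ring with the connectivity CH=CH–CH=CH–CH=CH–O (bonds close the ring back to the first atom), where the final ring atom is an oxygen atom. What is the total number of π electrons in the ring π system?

8

Every ring atom contributes a p orbital perpendicular to the ring (every atom in a ring double bond is sp² and brings one electron to the p orbital; the oxygen donates one lone pair from its p orbital), so the π system is cyclic and fully conjugated.
π-electron count: 3 × 2 = 6 from the double-bond units + 2 from the O atom = 8.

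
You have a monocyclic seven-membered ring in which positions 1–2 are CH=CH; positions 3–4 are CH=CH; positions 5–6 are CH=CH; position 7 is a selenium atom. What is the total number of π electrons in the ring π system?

8

All ring atoms are sp² and supply a p orbital to the ring (each doubly-bonded ring atom is sp² with one p-orbital electron; the selenium donates one lone pair from its p orbital); the conjugation is uninterrupted.
Tallying contributions gives 3 × 2 = 6 from the double-bond units + 2 from the Se atom = 8.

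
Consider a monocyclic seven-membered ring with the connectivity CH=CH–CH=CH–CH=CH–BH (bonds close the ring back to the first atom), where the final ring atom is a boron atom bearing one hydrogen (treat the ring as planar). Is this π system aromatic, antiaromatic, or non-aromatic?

Aromatic

The p orbitals form a continuous loop: each doubly-bonded ring atom is sp² with one p-orbital electron; the boron has an empty p orbital. The ring is fully conjugated.
π-electron count: 3 × 2 = 6 from the double-bond units + 0 from the BH atom = 6.
Since 6 = 4·1 + 2, the ring meets the 4n+2 criterion.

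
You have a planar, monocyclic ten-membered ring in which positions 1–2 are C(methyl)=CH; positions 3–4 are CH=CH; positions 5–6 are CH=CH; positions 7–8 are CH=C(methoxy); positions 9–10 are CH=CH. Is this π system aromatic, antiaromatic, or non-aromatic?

Aromatic

The p orbitals form a continuous loop: the double-bond atoms are sp², each contributing one p electron. The ring is fully conjugated.
Adding the contributions, 5 × 2 = 10 from the 5 double-bond units.
10 = 4(2) + 2, which satisfies Hückel's 4n+2 rule.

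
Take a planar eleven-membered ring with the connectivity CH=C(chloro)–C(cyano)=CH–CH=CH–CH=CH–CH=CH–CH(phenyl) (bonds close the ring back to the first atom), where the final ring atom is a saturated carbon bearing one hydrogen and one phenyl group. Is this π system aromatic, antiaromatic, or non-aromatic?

Non-aromatic

Because that saturated carbon is sp³ and has no p orbital in the ring π system at the CH(phenyl) position, the π system cannot extend all the way around the ring.
A ring that is not fully conjugated cannot be aromatic or antiaromatic regardless of its π-electron count.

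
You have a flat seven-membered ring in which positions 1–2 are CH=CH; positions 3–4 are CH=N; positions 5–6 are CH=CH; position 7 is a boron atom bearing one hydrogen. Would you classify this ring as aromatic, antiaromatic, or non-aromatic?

The p orbitals form a continuous loop: each doubly-bonded ring atom is sp² with one p-orbital electron; each sp² =N– keeps its lone pair in-plane and puts one electron into the π system; the boron has an empty p orbital. The ring is fully conjugated.
Counting π electrons: 3 × 2 = 6 from the double-bond units + 0 from the BH atom = 6.
With 6 π electrons (n = 1), the Hückel 4n+2 condition holds.

Aromatic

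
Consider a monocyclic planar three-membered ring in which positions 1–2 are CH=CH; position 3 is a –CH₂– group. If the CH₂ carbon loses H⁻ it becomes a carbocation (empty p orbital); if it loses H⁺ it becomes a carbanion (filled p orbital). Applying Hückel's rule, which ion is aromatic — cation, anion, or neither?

In either ion the ring is fully conjugated: every atom, including the new sp² carbon, supplies a p orbital.
Cation: 1 × 2 + 0 = 2 π electrons → 4(0)+2, aromatic.
Anion: 1 × 2 + 2 = 4 π electrons → 4(1), antiaromatic.

The cation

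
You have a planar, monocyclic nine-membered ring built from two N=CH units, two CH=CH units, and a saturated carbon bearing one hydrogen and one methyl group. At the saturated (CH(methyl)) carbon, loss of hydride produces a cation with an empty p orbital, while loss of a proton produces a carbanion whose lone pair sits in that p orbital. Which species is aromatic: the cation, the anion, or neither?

The anion

In both ions every ring atom is sp² and contributes a p orbital, so both rings are fully conjugated.
Cation: 4 × 2 + 0 = 8 π electrons → 4(2), antiaromatic.
Anion: 4 × 2 + 2 = 10 π electrons → 4(2)+2, aromatic.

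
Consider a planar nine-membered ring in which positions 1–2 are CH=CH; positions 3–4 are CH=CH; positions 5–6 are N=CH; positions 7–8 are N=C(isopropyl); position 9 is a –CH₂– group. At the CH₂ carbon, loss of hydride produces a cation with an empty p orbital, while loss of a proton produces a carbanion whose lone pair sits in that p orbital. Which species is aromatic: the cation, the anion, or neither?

The anion

In either ion the ring is fully conjugated: every atom, including the new sp² carbon, supplies a p orbital.
Cation: 4 × 2 + 0 = 8 π electrons → 4(2), antiaromatic.
Anion: 4 × 2 + 2 = 10 π electrons → 4(2)+2, aromatic.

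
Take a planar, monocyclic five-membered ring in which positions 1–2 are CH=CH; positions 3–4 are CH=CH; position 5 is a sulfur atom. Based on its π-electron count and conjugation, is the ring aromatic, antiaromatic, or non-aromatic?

Aromatic

The p orbitals form a continuous loop: each doubly-bonded ring atom is sp² with one p-orbital electron; the sulfur donates one lone pair from its p orbital. The ring is fully conjugated.
π-electron count: 2 × 2 = 4 from the double-bond units + 2 from the S atom = 6.
With 6 π electrons (n = 1), the Hückel 4n+2 condition holds.
This is thiophene.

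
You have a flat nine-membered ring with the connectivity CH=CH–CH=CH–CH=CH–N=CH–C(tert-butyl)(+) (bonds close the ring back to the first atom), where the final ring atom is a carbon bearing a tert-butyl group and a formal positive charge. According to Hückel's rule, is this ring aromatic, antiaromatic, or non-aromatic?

Antiaromatic

All ring atoms are sp² and supply a p orbital to the ring (each doubly-bonded ring atom is sp² with one p-orbital electron; each sp² =N– keeps its lone pair in-plane and puts one electron into the π system; the carbocation has an empty p orbital); the conjugation is uninterrupted.
Counting π electrons: 4 × 2 = 8 from the double-bond units + 0 from the C(tert-butyl)(+) atom = 8.
8 = 4(2); a planar, fully conjugated 4n system is antiaromatic.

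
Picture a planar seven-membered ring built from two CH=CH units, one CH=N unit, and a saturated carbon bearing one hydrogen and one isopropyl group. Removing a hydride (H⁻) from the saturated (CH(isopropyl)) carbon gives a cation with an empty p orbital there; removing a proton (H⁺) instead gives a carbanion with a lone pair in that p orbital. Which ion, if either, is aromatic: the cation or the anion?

The cation

In both ions every ring atom is sp² and contributes a p orbital, so both rings are fully conjugated.
Cation: 3 × 2 + 0 = 6 π electrons → 4(1)+2, aromatic.
Anion: 3 × 2 + 2 = 8 π electrons → 4(2), antiaromatic.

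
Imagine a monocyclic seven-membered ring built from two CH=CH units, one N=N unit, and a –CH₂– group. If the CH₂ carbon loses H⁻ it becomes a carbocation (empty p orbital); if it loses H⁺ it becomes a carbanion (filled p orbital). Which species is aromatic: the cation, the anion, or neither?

Both ions have a continuous loop of p orbitals — each ring atom is sp².
Cation: 3 × 2 + 0 = 6 π electrons → 4(1)+2, aromatic.
Anion: 3 × 2 + 2 = 8 π electrons → 4(2), antiaromatic.

The cation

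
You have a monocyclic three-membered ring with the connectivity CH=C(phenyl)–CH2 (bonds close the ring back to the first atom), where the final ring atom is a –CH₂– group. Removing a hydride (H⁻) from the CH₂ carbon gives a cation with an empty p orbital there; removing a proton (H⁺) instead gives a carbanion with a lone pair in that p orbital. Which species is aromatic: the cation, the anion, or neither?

The cation

In both ions every ring atom is sp² and contributes a p orbital, so both rings are fully conjugated.
Cation: 1 × 2 + 0 = 2 π electrons → 4(0)+2, aromatic.
Anion: 1 × 2 + 2 = 4 π electrons → 4(1), antiaromatic.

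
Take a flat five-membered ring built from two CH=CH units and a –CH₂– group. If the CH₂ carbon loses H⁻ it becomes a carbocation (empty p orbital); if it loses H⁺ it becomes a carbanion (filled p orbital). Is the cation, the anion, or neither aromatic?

The anion

In both ions every ring atom is sp² and contributes a p orbital, so both rings are fully conjugated.
Cation: 2 × 2 + 0 = 4 π electrons → 4(1), antiaromatic.
Anion: 2 × 2 + 2 = 6 π electrons → 4(1)+2, aromatic.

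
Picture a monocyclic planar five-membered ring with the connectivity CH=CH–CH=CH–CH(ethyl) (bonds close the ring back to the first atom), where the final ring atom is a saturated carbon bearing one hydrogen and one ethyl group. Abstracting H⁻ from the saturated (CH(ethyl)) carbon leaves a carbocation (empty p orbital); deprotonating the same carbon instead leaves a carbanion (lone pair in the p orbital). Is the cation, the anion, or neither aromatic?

In either ion the ring is fully conjugated: every atom, including the new sp² carbon, supplies a p orbital.
Cation: 2 × 2 + 0 = 4 π electrons → 4(1), antiaromatic.
Anion: 2 × 2 + 2 = 6 π electrons → 4(1)+2, aromatic.

The anion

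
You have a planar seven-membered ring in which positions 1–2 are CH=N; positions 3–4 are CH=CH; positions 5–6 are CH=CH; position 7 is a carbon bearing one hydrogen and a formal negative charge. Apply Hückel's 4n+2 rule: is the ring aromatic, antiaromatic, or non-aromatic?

Antiaromatic

Check conjugation: every atom in a ring double bond is sp² and brings one electron to the p orbital; each =N– nitrogen is pyridine-type (lone pair in the sp² plane, one electron in the p orbital); the carbanion's lone pair occupies the p orbital — every position has a p orbital, so the cyclic π system is continuous.
Counting π electrons: 3 × 2 = 6 from the double-bond units + 2 from the CH(-) atom = 8.
With 8 = 4·2 π electrons, Hückel's rule classifies the planar ring as antiaromatic.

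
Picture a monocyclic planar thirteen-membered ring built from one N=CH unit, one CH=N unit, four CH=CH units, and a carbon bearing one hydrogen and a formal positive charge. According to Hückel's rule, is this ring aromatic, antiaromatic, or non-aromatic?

Antiaromatic

The p orbitals form a continuous loop: every atom in a ring double bond is sp² and brings one electron to the p orbital; each sp² =N– keeps its lone pair in-plane and puts one electron into the π system; the carbocation has an empty p orbital. The ring is fully conjugated.
Counting π electrons: 6 × 2 = 12 from the double-bond units + 0 from the CH(+) atom = 12.
12 is a 4n count (n = 3), so the planar conjugated ring is antiaromatic.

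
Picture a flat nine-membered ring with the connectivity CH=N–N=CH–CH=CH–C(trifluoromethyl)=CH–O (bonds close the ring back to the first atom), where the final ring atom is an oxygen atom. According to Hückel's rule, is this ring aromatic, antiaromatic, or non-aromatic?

Aromatic

Check conjugation: the double-bond atoms are sp², each contributing one p electron; each sp² =N– keeps its lone pair in-plane and puts one electron into the π system; the oxygen donates one lone pair from its p orbital — every position has a p orbital, so the cyclic π system is continuous.
Counting π electrons: 4 × 2 = 8 from the double-bond units + 2 from the O atom = 10.
10 = 4(2) + 2, which satisfies Hückel's 4n+2 rule.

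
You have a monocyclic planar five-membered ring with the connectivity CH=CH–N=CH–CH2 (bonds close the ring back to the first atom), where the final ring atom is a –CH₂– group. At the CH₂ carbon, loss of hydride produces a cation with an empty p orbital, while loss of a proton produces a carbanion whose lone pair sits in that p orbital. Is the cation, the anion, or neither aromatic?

The anion

Once that carbon is sp², every ring atom has a p orbital and both ions are fully conjugated.
Cation: 2 × 2 + 0 = 4 π electrons → 4(1), antiaromatic.
Anion: 2 × 2 + 2 = 6 π electrons → 4(1)+2, aromatic.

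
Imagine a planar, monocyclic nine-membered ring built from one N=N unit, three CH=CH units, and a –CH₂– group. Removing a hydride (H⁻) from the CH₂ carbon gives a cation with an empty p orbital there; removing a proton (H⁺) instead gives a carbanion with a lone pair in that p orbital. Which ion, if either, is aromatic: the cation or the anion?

In either ion the ring is fully conjugated: every atom, including the new sp² carbon, supplies a p orbital.
Cation: 4 × 2 + 0 = 8 π electrons → 4(2), antiaromatic.
Anion: 4 × 2 + 2 = 10 π electrons → 4(2)+2, aromatic.

The anion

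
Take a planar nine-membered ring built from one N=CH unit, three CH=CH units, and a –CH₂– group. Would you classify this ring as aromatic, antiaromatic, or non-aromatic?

The CH2 position has four σ bonds — the tetrahedral CH₂ carbon is sp³ and has no p orbital in the ring π system — so the cyclic conjugation is interrupted.
Broken conjugation rules out both aromaticity and antiaromaticity.

Non-aromatic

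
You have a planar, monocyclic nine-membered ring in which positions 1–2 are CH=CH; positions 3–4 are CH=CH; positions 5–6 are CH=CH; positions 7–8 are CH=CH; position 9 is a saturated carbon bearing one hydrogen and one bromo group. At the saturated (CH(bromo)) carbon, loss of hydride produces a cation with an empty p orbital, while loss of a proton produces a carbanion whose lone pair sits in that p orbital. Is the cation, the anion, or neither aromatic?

The anion

Once that carbon is sp², every ring atom has a p orbital and both ions are fully conjugated.
Cation: 4 × 2 + 0 = 8 π electrons → 4(2), antiaromatic.
Anion: 4 × 2 + 2 = 10 π electrons → 4(2)+2, aromatic.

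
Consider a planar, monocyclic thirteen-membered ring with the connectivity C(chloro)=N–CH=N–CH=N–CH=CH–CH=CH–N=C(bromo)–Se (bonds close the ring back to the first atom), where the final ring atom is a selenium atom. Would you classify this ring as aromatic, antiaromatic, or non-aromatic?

Aromatic

All ring atoms are sp² and supply a p orbital to the ring (each doubly-bonded ring atom is sp² with one p-orbital electron; each =N– nitrogen is pyridine-type (lone pair in the sp² plane, one electron in the p orbital); the selenium donates one lone pair from its p orbital); the conjugation is uninterrupted.
Tallying contributions gives 6 × 2 = 12 from the double-bond units + 2 from the Se atom = 14.
14 = 4(3) + 2, which satisfies Hückel's 4n+2 rule.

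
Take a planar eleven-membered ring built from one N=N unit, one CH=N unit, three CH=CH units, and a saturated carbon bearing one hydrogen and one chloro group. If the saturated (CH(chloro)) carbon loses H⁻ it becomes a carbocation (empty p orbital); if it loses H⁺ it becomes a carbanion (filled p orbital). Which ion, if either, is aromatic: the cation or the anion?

The cation

Once that carbon is sp², every ring atom has a p orbital and both ions are fully conjugated.
Cation: 5 × 2 + 0 = 10 π electrons → 4(2)+2, aromatic.
Anion: 5 × 2 + 2 = 12 π electrons → 4(3), antiaromatic.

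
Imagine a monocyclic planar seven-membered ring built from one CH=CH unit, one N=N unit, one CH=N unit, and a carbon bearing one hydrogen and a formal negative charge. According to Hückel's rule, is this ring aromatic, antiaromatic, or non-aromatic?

Antiaromatic

Every ring atom contributes a p orbital perpendicular to the ring (each doubly-bonded ring atom is sp² with one p-orbital electron; each =N– nitrogen is pyridine-type (lone pair in the sp² plane, one electron in the p orbital); the carbanion's lone pair occupies the p orbital), so the π system is cyclic and fully conjugated.
Tallying contributions gives 3 × 2 = 6 from the double-bond units + 2 from the CH(-) atom = 8.
8 is a 4n count (n = 2), so the planar conjugated ring is antiaromatic.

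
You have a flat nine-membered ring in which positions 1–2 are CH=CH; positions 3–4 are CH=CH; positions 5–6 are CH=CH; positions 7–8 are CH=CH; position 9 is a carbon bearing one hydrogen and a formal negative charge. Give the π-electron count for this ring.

10

All ring atoms are sp² and supply a p orbital to the ring (each doubly-bonded ring atom is sp² with one p-orbital electron; the carbanion's lone pair occupies the p orbital); the conjugation is uninterrupted.
Tallying contributions gives 4 × 2 = 8 from the double-bond units + 2 from the CH(-) atom = 10.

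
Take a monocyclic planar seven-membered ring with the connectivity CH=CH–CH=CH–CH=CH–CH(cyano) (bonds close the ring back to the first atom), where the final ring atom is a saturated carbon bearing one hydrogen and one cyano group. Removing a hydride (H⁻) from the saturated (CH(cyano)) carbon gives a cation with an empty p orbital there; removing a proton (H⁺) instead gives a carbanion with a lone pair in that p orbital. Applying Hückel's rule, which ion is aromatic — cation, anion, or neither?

The cation

In either ion the ring is fully conjugated: every atom, including the new sp² carbon, supplies a p orbital.
Cation: 3 × 2 + 0 = 6 π electrons → 4(1)+2, aromatic.
Anion: 3 × 2 + 2 = 8 π electrons → 4(2), antiaromatic.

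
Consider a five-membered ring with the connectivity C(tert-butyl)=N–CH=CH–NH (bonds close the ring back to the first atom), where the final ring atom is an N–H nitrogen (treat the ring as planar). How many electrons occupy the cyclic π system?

6

Check conjugation: the double-bond atoms are sp², each contributing one p electron; each sp² =N– keeps its lone pair in-plane and puts one electron into the π system; the pyrrole-type nitrogen donates its lone pair from the p orbital — every position has a p orbital, so the cyclic π system is continuous.
Tallying contributions gives 2 × 2 = 4 from the double-bond units + 2 from the NH atom = 6.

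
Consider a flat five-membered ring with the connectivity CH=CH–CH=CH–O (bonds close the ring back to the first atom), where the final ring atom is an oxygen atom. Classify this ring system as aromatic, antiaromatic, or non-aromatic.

Every ring atom contributes a p orbital perpendicular to the ring (the double-bond atoms are sp², each contributing one p electron; the oxygen donates one lone pair from its p orbital), so the π system is cyclic and fully conjugated.
Tallying contributions gives 2 × 2 = 4 from the double-bond units + 2 from the O atom = 6.
With 6 π electrons (n = 1), the Hückel 4n+2 condition holds.
(The species described is furan.)

Aromatic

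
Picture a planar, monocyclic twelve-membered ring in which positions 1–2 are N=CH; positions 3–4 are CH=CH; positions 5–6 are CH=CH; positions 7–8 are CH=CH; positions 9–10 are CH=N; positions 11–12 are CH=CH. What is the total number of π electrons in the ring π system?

12

All ring atoms are sp² and supply a p orbital to the ring (every atom in a ring double bond is sp² and brings one electron to the p orbital; each sp² =N– keeps its lone pair in-plane and puts one electron into the π system); the conjugation is uninterrupted.
π-electron count: 6 × 2 = 12 from the 6 double-bond units.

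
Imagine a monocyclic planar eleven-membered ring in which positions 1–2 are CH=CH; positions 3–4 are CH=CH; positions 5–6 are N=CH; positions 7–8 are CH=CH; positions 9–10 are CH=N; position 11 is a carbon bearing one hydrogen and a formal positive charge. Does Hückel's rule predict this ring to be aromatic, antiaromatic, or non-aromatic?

Aromatic

Check conjugation: the double-bond atoms are sp², each contributing one p electron; the doubly-bonded nitrogens are pyridine-type — their lone pairs lie in the ring plane, leaving one electron in the p orbital; the carbocation has an empty p orbital — every position has a p orbital, so the cyclic π system is continuous.
Tallying contributions gives 5 × 2 = 10 from the double-bond units + 0 from the CH(+) atom = 10.
With 10 π electrons (n = 2), the Hückel 4n+2 condition holds.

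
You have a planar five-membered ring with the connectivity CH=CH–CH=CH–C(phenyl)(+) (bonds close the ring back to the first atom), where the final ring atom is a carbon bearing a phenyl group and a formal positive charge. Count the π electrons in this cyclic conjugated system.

4

All ring atoms are sp² and supply a p orbital to the ring (each doubly-bonded ring atom is sp² with one p-orbital electron; the carbocation has an empty p orbital); the conjugation is uninterrupted.
π-electron count: 2 × 2 = 4 from the double-bond units + 0 from the C(phenyl)(+) atom = 4.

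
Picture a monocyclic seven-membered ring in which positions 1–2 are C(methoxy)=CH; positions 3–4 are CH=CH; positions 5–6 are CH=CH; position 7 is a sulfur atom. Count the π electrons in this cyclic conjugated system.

Every ring atom contributes a p orbital perpendicular to the ring (every atom in a ring double bond is sp² and brings one electron to the p orbital; the sulfur donates one lone pair from its p orbital), so the π system is cyclic and fully conjugated.
Tallying contributions gives 3 × 2 = 6 from the double-bond units + 2 from the S atom = 8.

8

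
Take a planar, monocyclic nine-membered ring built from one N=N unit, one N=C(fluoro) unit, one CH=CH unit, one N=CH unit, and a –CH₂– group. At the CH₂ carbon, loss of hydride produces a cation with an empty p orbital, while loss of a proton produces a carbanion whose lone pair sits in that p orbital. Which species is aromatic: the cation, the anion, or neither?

The anion

Once that carbon is sp², every ring atom has a p orbital and both ions are fully conjugated.
Cation: 4 × 2 + 0 = 8 π electrons → 4(2), antiaromatic.
Anion: 4 × 2 + 2 = 10 π electrons → 4(2)+2, aromatic.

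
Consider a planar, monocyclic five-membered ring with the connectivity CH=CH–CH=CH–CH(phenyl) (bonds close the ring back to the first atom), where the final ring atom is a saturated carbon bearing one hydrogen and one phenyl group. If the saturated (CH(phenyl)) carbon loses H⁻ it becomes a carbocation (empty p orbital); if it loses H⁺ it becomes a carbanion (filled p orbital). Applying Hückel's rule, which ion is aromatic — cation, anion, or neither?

The anion

Both ions have a continuous loop of p orbitals — each ring atom is sp².
Cation: 2 × 2 + 0 = 4 π electrons → 4(1), antiaromatic.
Anion: 2 × 2 + 2 = 6 π electrons → 4(1)+2, aromatic.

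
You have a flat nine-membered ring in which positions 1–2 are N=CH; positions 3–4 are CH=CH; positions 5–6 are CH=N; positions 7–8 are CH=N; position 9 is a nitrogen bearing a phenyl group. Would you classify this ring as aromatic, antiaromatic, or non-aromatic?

All ring atoms are sp² and supply a p orbital to the ring (each doubly-bonded ring atom is sp² with one p-orbital electron; the doubly-bonded nitrogens are pyridine-type — their lone pairs lie in the ring plane, leaving one electron in the p orbital; the pyrrole-type nitrogen donates its lone pair from the p orbital); the conjugation is uninterrupted.
π-electron count: 4 × 2 = 8 from the double-bond units + 2 from the N(phenyl) atom = 10.
With 10 π electrons (n = 2), the Hückel 4n+2 condition holds.

Aromatic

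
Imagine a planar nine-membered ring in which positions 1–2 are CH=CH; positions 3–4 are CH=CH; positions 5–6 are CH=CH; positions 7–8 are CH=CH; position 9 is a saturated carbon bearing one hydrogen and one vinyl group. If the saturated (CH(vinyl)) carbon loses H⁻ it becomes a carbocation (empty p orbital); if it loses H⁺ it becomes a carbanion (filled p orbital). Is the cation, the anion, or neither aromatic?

In both ions every ring atom is sp² and contributes a p orbital, so both rings are fully conjugated.
Cation: 4 × 2 + 0 = 8 π electrons → 4(2), antiaromatic.
Anion: 4 × 2 + 2 = 10 π electrons → 4(2)+2, aromatic.

The anion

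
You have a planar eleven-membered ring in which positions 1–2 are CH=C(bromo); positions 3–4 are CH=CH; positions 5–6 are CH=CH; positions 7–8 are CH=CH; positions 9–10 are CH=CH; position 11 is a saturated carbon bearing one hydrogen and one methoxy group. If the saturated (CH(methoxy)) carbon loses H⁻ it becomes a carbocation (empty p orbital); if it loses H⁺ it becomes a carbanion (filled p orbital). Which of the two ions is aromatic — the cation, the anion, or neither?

The cation

In both ions every ring atom is sp² and contributes a p orbital, so both rings are fully conjugated.
Cation: 5 × 2 + 0 = 10 π electrons → 4(2)+2, aromatic.
Anion: 5 × 2 + 2 = 12 π electrons → 4(3), antiaromatic.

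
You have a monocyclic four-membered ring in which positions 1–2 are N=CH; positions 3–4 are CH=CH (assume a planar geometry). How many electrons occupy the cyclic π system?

4

Every ring atom contributes a p orbital perpendicular to the ring (each doubly-bonded ring atom is sp² with one p-orbital electron; the doubly-bonded nitrogens are pyridine-type — their lone pairs lie in the ring plane, leaving one electron in the p orbital), so the π system is cyclic and fully conjugated.
Adding the contributions, 2 × 2 = 4 from the 2 double-bond units.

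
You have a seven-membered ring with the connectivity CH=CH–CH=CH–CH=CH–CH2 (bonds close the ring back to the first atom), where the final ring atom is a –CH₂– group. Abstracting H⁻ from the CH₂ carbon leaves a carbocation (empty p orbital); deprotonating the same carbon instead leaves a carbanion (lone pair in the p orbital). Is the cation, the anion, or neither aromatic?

The cation

In either ion the ring is fully conjugated: every atom, including the new sp² carbon, supplies a p orbital.
Cation: 3 × 2 + 0 = 6 π electrons → 4(1)+2, aromatic.
Anion: 3 × 2 + 2 = 8 π electrons → 4(2), antiaromatic.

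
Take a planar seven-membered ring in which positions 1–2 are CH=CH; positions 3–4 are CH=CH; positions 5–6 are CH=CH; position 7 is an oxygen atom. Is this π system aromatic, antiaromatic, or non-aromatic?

Antiaromatic

Every ring atom contributes a p orbital perpendicular to the ring (the double-bond atoms are sp², each contributing one p electron; the oxygen donates one lone pair from its p orbital), so the π system is cyclic and fully conjugated.
π-electron count: 3 × 2 = 6 from the double-bond units + 2 from the O atom = 8.
A 4n π count (8, n = 2) in a planar conjugated ring means antiaromatic.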